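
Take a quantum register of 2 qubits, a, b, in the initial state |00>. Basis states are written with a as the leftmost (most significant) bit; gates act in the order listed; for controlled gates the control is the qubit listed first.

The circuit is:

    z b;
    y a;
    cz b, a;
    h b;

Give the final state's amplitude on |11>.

The final state's coefficient on |11> equals sqrt(2)*I/2.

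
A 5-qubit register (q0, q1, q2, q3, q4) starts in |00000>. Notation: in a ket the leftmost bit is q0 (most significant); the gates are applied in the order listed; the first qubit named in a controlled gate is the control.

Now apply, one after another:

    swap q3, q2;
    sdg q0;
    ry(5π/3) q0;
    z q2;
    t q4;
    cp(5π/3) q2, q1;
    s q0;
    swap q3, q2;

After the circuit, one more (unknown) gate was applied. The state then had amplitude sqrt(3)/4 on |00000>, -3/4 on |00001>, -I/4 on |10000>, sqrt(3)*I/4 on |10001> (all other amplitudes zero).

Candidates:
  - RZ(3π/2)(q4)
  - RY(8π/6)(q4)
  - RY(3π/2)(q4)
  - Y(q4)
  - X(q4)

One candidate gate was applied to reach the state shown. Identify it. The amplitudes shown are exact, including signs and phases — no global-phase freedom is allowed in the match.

The unique candidate consistent with the amplitudes is RY(8π/6)(q4).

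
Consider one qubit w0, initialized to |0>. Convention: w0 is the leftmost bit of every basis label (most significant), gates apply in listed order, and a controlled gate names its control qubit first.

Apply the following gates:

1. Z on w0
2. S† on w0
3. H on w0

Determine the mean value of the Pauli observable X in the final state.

The observable X averages to 1.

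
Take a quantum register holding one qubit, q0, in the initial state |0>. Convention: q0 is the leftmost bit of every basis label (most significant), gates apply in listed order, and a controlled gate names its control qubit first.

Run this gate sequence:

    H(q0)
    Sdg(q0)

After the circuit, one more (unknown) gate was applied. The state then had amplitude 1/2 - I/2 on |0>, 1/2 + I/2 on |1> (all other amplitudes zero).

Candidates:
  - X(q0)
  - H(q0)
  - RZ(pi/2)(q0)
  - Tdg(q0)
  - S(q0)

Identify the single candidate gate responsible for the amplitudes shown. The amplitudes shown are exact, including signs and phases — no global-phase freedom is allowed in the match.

The unique candidate consistent with the amplitudes is H(q0).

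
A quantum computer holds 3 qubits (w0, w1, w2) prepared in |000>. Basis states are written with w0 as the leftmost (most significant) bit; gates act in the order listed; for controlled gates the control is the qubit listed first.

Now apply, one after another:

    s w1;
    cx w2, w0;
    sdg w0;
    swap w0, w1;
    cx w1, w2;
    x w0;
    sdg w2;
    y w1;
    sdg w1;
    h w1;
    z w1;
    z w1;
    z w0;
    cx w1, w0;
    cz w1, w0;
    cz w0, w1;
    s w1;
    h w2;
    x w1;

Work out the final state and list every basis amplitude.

The final amplitudes are I/2 on |000>, I/2 on |001>, 0 on |010>, 0 on |011>, 0 on |100>, 0 on |101>, -1/2 on |110>, -1/2 on |111>.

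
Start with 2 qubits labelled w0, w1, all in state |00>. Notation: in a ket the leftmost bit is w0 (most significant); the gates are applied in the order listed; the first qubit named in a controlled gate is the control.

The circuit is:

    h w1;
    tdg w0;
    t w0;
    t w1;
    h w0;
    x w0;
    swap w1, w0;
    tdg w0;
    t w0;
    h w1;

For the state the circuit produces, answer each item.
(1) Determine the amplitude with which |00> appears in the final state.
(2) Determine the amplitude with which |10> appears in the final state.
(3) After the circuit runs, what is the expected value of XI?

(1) The amplitude on |00> is sqrt(2)/2.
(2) The final state's coefficient on |10> equals sqrt(2)*exp(I*pi/4)/2.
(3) In the final state, XI has expectation sqrt(2)/2.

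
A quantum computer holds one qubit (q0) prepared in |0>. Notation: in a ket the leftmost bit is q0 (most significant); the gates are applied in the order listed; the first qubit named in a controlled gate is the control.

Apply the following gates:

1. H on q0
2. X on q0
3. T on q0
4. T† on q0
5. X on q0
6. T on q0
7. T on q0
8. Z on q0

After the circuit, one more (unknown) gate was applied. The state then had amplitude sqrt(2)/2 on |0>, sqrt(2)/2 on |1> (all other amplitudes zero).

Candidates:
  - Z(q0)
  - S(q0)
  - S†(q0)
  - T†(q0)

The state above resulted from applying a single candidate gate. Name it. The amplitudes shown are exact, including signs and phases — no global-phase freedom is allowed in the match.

The unique candidate consistent with the amplitudes is S(q0). Key observation: the block from step 2 through step 5 cancels to the identity and can be dropped.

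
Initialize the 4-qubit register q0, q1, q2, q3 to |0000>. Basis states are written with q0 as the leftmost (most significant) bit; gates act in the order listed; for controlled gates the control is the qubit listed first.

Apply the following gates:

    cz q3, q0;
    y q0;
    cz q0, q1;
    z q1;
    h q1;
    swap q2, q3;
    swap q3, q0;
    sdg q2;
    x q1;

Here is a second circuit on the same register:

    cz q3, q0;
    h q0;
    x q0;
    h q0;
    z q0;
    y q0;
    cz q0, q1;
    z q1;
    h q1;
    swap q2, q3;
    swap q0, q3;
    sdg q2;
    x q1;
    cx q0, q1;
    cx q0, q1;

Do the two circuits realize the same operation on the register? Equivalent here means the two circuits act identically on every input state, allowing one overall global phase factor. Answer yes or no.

Yes: on every input state the two circuits agree up to one overall phase factor.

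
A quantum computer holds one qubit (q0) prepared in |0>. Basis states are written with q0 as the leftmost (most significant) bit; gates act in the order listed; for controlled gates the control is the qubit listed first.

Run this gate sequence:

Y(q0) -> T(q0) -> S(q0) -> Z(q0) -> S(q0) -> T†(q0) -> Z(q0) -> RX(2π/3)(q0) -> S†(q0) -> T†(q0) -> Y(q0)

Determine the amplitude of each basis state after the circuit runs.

The resulting statevector has amplitude exp(I*pi/4)/2 on |0>, -sqrt(3)*I/2 on |1>.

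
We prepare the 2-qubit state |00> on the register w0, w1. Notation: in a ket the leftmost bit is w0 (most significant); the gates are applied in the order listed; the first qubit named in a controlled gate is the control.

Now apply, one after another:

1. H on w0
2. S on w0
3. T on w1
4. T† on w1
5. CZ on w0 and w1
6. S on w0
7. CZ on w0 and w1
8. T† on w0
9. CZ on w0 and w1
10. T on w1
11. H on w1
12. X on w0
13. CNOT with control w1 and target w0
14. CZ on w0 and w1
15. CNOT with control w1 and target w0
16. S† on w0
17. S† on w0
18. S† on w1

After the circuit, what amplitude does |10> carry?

The amplitude on |10> is -1/2.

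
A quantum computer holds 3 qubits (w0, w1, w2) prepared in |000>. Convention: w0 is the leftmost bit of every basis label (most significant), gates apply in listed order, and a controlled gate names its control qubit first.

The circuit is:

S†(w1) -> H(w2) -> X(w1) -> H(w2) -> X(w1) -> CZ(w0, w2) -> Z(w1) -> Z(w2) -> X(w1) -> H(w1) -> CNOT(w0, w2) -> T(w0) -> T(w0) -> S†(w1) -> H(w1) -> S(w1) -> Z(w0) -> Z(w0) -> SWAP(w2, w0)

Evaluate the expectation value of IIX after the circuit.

The observable IIX averages to 0.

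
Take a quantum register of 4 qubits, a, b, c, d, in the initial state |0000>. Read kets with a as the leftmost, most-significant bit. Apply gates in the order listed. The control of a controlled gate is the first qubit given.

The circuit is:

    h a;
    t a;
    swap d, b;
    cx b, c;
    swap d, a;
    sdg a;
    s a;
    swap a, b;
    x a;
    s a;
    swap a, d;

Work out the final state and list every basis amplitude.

After the circuit, the state carries amplitude sqrt(2)*I/2 on |0001>, sqrt(2)*exp(3*I*pi/4)/2 on |1001>, and 0 on every other basis state.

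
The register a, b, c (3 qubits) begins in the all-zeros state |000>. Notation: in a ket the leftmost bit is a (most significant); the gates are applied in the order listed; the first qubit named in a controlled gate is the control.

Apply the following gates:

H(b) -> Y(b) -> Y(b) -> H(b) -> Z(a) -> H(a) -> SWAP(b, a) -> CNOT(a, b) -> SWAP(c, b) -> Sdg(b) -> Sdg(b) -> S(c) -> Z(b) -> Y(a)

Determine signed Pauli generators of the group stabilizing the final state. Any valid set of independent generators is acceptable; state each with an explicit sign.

One valid set of independent stabilizer generators is +IIY, -ZII, +IZI (any independent generating set of the same group is equally correct). Key observation: steps 1-4 multiply out to the identity, so the circuit reduces to the remaining gates.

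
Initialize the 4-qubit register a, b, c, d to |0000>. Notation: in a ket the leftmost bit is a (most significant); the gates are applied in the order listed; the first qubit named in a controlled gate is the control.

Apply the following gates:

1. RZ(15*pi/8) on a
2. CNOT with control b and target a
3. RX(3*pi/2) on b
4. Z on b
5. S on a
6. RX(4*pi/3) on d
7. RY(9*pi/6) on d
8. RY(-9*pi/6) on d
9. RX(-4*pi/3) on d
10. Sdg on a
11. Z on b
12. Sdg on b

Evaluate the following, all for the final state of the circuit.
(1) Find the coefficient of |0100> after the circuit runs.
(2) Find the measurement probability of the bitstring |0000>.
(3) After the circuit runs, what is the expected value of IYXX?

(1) The amplitude on |0100> is sqrt(2)*exp(I*pi/16)/2. Key observation: the block from step 4 through step 11 cancels to the identity and can be dropped.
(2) The probability of measuring |0000> is 1/2.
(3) The observable IYXX averages to 0.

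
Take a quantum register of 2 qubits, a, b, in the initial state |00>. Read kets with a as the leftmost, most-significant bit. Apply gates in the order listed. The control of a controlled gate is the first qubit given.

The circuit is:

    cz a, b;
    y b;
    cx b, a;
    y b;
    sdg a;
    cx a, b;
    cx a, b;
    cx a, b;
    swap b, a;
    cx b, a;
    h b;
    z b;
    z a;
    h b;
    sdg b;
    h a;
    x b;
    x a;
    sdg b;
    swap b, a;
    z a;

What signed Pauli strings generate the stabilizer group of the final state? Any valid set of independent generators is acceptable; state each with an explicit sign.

The stabilizer group can be generated by +IX, -ZI, among other valid generating sets.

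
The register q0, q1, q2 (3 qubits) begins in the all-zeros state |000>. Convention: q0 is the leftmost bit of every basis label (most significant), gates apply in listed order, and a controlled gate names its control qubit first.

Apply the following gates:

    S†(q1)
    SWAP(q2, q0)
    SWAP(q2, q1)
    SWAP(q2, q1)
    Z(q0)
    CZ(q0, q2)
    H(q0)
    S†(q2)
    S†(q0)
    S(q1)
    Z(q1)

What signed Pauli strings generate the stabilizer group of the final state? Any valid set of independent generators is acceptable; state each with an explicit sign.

One valid set of independent stabilizer generators is -YII, +IZI, +IIZ (any independent generating set of the same group is equally correct). Key observation: gates 3-4 undo each other exactly, leaving only the rest of the circuit to track.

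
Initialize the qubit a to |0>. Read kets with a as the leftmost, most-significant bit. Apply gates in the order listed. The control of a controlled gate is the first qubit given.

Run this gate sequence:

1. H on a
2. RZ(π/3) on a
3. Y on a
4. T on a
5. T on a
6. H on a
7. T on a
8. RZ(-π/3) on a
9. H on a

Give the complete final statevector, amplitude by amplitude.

After the circuit, the state carries amplitude sqrt(2)*(-1 - exp(3*I*pi/4) - exp(5*I*pi/6) - exp(11*I*pi/12))/4 on |0>, sqrt(2)*(-1 - exp(5*I*pi/6) + exp(11*I*pi/12) + exp(3*I*pi/4))/4 on |1>.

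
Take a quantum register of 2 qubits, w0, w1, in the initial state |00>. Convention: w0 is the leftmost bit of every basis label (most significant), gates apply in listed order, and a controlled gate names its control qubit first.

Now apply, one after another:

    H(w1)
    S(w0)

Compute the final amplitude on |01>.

The amplitude on |01> is sqrt(2)/2.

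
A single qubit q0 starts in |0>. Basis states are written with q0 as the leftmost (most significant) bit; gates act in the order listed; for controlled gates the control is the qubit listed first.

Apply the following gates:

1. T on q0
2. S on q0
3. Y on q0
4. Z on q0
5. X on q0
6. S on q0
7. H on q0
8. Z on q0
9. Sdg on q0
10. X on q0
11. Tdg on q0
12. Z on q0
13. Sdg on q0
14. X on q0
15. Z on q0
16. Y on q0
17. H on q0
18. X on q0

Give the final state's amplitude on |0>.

The amplitude on |0> is -exp(I*pi/4)/2 + I/2.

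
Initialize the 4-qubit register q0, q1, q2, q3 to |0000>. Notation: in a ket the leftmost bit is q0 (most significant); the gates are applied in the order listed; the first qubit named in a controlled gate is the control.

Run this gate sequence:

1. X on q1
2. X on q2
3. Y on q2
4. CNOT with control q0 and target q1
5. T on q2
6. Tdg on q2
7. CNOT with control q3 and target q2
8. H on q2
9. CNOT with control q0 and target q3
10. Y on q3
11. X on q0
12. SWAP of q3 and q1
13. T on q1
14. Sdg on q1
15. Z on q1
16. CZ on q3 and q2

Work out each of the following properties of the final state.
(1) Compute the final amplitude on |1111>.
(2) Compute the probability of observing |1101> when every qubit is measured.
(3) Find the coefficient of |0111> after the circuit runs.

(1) The final state's coefficient on |1111> equals -sqrt(2)*exp(3*I*pi/4)/2.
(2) Outcome |1101> occurs with probability 1/2.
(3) |0111> carries amplitude 0 in the final state.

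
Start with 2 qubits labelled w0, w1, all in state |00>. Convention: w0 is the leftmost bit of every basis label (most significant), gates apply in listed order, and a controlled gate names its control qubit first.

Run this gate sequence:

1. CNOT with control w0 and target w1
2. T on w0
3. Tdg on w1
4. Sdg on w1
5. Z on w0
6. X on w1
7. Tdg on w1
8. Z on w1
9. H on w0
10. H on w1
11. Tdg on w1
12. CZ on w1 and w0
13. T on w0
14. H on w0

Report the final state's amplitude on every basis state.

The final amplitudes are sqrt(2)*(-1 + exp(3*I*pi/4))/4 on |00>, sqrt(2)*(-I + exp(3*I*pi/4))/4 on |01>, sqrt(2)*(1 + exp(3*I*pi/4))/4 on |10>, sqrt(2)*(-I - exp(3*I*pi/4))/4 on |11>.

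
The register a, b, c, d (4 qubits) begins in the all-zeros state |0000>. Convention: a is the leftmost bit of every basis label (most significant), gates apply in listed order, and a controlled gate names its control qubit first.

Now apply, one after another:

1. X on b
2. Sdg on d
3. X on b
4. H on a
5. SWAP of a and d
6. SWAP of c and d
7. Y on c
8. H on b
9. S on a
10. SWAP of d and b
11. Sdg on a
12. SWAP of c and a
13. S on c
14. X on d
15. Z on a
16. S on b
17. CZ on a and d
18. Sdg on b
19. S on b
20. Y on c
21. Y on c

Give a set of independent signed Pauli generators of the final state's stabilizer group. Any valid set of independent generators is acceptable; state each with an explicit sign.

The final state is stabilized by the group generated by +XIIZ, +ZIIX, +IZII, +IIZI; other independent generating sets are equally valid.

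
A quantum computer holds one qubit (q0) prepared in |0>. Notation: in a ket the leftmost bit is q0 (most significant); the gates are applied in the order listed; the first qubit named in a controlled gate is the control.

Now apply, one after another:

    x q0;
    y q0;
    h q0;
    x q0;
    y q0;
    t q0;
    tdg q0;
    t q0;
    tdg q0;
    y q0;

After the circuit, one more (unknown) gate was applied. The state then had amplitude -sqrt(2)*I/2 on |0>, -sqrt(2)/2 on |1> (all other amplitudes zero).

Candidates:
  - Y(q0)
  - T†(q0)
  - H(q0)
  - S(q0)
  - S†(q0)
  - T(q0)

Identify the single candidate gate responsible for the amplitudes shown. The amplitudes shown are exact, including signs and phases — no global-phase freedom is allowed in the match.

The applied gate was S†(q0).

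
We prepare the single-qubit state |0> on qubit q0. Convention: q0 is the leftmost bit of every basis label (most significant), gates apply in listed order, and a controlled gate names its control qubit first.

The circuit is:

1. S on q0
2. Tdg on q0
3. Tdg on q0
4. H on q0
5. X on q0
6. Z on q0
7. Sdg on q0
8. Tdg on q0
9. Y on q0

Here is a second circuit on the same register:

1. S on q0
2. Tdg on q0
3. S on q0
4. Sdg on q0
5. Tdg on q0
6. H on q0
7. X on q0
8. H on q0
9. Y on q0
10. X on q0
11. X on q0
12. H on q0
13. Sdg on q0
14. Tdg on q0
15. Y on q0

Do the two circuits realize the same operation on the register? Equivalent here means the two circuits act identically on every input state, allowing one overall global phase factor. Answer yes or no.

No: there is an input state on which the two circuits produce genuinely different outputs (not merely differing by a phase).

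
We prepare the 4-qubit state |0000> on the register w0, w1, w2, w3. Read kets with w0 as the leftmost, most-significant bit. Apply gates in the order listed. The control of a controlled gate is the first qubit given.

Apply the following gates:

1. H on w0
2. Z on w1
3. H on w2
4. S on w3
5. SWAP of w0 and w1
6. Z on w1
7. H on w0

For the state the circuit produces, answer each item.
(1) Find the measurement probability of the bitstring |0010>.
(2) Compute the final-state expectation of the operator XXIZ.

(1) Outcome |0010> occurs with probability 1/8.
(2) The expectation value of XXIZ is -1.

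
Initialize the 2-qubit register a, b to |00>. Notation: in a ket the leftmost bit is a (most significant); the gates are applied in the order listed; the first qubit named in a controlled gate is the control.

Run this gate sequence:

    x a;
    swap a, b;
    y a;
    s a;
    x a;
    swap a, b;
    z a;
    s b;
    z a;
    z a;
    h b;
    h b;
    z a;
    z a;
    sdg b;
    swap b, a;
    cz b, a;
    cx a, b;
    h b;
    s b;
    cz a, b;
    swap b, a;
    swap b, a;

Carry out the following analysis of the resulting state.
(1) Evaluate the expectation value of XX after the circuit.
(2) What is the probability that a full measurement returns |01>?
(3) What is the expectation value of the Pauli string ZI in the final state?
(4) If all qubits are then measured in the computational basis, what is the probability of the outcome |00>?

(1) In the final state, XX has expectation 0. Key observation: steps 8-15 multiply out to the identity, so the circuit reduces to the remaining gates.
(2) Outcome |01> occurs with probability 1/2.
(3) The expectation value of ZI is 1.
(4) A full measurement returns |00> with probability 1/2.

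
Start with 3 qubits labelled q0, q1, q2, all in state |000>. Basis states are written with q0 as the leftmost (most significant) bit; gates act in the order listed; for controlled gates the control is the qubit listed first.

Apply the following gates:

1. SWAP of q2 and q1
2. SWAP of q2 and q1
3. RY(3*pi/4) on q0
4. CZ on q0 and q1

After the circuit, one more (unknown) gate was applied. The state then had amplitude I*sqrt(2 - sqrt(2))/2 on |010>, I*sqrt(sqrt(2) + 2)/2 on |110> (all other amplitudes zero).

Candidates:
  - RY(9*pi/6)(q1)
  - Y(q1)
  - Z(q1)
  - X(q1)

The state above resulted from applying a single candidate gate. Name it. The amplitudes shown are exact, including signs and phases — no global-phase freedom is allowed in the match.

It was Y(q1) that produced the state shown. Key observation: gates 1-2 undo each other exactly, leaving only the rest of the circuit to track.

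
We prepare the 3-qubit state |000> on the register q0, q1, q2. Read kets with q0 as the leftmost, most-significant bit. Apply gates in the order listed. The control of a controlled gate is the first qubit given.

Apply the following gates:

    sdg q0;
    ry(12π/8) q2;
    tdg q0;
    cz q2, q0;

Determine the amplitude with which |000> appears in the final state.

|000> carries amplitude -sqrt(2)/2 in the final state.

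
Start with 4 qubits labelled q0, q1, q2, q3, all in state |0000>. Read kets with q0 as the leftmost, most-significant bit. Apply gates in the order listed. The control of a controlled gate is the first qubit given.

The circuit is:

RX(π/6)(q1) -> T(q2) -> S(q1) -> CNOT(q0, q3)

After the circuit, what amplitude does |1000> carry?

The final state's coefficient on |1000> equals 0.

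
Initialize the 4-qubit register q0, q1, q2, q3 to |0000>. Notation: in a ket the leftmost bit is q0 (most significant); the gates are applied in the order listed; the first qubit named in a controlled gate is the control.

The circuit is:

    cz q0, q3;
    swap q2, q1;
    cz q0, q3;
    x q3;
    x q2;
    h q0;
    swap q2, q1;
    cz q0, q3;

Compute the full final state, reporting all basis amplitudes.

After the circuit, the state carries amplitude sqrt(2)/2 on |0101>, -sqrt(2)/2 on |1101>, and 0 on every other basis state.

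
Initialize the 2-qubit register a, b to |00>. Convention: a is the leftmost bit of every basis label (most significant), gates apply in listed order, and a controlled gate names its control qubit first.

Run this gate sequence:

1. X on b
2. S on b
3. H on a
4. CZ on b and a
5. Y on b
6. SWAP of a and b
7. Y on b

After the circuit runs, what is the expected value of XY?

In the final state, XY has expectation 0.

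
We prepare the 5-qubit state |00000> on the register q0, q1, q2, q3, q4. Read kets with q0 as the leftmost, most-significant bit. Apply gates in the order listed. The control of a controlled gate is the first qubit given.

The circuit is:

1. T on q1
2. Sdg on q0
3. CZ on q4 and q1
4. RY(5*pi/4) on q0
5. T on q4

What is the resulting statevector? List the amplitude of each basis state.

The final amplitudes are -sqrt(2 - sqrt(2))/2 on |00000>, sqrt(sqrt(2) + 2)/2 on |10000>, and 0 on every other basis state.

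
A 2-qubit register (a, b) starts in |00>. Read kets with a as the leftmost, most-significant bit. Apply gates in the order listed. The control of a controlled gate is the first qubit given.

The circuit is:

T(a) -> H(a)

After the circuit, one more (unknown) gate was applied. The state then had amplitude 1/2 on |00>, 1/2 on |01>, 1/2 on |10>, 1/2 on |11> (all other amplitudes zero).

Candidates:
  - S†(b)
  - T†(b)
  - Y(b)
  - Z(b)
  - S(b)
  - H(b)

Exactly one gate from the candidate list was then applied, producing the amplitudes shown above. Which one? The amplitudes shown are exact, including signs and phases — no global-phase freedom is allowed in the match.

The applied gate was H(b).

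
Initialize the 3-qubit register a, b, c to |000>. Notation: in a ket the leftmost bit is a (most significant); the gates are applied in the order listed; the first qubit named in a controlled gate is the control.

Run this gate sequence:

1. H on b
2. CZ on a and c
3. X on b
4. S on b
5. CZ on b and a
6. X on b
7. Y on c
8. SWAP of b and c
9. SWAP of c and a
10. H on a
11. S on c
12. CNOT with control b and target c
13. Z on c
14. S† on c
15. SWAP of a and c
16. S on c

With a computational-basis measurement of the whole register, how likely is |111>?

The probability of measuring |111> is 1/2.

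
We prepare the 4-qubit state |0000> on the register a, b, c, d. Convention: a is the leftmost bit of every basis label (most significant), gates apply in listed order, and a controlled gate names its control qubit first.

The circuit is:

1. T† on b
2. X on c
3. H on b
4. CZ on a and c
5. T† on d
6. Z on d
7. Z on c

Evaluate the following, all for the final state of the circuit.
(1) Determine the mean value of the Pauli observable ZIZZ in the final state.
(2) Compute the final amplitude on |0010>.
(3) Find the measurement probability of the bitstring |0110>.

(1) The observable ZIZZ averages to -1.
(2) The amplitude on |0010> is -sqrt(2)/2.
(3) Outcome |0110> occurs with probability 1/2.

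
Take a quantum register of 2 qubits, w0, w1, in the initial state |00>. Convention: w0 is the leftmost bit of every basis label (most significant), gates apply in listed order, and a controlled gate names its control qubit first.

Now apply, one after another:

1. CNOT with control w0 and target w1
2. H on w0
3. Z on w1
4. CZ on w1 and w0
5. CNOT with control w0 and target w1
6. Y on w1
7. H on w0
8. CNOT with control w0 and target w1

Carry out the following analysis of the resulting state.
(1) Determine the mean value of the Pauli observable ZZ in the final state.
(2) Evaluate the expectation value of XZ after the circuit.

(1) In the final state, ZZ has expectation 0.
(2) The expectation value of XZ is -1.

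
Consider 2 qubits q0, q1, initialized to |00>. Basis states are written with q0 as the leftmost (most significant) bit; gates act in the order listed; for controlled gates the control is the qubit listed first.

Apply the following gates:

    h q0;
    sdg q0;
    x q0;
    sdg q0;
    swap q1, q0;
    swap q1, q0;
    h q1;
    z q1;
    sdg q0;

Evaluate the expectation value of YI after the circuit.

The expectation value of YI is -1.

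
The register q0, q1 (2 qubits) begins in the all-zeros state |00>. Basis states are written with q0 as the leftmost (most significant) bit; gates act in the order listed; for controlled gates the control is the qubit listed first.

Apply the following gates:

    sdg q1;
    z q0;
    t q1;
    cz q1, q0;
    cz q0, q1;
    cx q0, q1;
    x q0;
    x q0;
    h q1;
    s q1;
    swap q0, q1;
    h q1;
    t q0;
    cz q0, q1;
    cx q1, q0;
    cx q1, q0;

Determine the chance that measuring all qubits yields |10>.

A full measurement returns |10> with probability 1/4. Key observation: steps 7-8 multiply out to the identity, so the circuit reduces to the remaining gates.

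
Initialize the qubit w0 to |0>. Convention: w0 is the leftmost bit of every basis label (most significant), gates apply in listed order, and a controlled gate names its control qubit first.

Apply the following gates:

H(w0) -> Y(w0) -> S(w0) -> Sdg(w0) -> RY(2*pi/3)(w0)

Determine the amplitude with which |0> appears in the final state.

The amplitude on |0> is I*(-sqrt(6) - sqrt(2))/4.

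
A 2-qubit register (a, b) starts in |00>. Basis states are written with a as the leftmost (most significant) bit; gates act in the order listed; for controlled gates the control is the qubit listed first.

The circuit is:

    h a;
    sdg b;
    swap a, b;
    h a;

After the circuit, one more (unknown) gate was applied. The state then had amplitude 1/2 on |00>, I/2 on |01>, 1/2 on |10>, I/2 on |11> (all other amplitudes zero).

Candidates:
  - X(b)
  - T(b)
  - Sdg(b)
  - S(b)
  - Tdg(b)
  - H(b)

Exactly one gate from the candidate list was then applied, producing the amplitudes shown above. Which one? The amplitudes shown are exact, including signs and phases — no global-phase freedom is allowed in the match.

The unique candidate consistent with the amplitudes is S(b).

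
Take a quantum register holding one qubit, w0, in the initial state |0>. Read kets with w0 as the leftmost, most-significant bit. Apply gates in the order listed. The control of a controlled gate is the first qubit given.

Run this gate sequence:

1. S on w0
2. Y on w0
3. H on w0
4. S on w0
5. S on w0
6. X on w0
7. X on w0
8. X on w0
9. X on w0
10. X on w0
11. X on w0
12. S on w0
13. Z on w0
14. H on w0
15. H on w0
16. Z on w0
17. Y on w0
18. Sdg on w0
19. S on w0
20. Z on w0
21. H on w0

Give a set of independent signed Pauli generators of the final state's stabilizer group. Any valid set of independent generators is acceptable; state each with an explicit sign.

The final state is stabilized by the group generated by +Y; other independent generating sets are equally valid. Key observation: gates 6-11 undo each other exactly, leaving only the rest of the circuit to track.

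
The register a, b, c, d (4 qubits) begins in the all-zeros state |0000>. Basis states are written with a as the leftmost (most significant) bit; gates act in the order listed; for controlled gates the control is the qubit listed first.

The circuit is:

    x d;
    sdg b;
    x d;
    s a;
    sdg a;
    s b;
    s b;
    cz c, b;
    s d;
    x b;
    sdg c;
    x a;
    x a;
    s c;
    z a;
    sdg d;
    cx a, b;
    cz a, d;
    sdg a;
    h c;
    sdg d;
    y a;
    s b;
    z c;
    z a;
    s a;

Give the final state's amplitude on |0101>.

The amplitude on |0101> is 0. Key observation: the block from step 11 through step 14 cancels to the identity and can be dropped.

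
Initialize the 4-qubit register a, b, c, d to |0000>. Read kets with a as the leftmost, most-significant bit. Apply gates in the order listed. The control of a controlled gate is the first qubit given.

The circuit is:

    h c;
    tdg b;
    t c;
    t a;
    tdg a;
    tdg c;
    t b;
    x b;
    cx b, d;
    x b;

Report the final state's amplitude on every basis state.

After the circuit, the state carries amplitude sqrt(2)/2 on |0001>, sqrt(2)/2 on |0011>, and 0 on every other basis state. Key observation: steps 2-7 multiply out to the identity, so the circuit reduces to the remaining gates.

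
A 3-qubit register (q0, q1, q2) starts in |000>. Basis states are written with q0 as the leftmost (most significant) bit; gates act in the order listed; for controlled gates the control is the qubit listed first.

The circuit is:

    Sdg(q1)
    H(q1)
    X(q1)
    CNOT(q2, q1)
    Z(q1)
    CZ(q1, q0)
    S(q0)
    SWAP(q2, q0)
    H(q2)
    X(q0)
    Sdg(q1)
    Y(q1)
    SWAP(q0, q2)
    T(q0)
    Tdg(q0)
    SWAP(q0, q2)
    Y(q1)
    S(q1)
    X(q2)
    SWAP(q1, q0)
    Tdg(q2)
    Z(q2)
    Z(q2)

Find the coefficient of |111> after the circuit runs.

The amplitude on |111> is exp(3*I*pi/4)/2. Key observation: gates 11-18 undo each other exactly, leaving only the rest of the circuit to track.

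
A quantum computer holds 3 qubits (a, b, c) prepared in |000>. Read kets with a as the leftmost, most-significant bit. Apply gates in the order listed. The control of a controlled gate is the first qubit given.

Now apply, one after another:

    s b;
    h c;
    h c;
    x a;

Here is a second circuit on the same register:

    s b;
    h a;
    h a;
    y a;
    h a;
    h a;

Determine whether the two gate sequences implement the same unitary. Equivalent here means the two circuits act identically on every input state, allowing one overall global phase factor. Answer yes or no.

No, they are not equivalent — no single phase factor reconciles the two unitaries.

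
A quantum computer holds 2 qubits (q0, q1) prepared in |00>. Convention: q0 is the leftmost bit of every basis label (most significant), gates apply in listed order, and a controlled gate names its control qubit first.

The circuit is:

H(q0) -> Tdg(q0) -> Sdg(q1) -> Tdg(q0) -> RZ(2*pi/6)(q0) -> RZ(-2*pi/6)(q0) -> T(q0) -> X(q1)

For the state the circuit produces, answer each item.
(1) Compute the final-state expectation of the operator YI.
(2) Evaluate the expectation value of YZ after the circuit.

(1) The expectation value of YI is -sqrt(2)/2. Key observation: steps 4-7 multiply out to the identity, so the circuit reduces to the remaining gates.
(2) In the final state, YZ has expectation sqrt(2)/2.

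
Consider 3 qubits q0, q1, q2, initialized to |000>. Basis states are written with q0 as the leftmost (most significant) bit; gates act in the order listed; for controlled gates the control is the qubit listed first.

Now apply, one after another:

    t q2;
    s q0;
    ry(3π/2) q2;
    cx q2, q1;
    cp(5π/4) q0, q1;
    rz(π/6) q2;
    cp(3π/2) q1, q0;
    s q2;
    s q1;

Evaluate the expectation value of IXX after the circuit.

The observable IXX averages to sqrt(3)/2.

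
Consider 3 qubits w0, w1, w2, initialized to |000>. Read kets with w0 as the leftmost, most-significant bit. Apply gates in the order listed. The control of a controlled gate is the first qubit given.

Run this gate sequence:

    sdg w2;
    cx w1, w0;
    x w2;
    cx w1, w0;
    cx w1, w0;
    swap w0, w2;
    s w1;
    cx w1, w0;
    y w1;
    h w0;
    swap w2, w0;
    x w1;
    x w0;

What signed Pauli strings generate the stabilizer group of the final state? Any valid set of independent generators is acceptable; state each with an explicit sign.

The stabilizer group can be generated by -IIX, -ZII, +IZI, among other valid generating sets. Key observation: steps 4-5 multiply out to the identity, so the circuit reduces to the remaining gates.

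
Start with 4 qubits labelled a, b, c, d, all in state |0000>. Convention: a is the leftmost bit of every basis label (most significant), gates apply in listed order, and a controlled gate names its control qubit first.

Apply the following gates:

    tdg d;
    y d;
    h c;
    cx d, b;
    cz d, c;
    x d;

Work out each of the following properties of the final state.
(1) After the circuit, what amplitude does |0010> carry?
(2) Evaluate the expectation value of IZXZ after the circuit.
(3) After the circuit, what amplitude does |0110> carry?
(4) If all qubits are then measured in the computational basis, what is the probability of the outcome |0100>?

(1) |0010> carries amplitude 0 in the final state.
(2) The expectation value of IZXZ is 1.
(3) The final state's coefficient on |0110> equals -sqrt(2)*I/2.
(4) The probability of measuring |0100> is 1/2.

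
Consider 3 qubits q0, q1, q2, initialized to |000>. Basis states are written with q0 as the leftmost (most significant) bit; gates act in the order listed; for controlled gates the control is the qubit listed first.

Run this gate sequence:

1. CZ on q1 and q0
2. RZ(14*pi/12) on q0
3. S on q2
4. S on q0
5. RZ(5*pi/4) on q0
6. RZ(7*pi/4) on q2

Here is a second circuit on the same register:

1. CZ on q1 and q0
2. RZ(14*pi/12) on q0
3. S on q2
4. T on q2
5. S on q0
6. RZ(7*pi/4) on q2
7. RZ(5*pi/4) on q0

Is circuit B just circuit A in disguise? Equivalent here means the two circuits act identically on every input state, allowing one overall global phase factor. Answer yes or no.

No — the two circuits implement different unitaries, even allowing a global phase.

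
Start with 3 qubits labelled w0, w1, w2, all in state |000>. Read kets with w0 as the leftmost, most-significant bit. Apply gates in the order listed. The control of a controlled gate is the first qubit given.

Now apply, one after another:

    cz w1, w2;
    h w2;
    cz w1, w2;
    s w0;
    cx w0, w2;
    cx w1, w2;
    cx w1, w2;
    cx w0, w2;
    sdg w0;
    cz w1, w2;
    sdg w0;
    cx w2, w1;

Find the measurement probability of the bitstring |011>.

A full measurement returns |011> with probability 1/2. Key observation: the block from step 3 through step 10 cancels to the identity and can be dropped.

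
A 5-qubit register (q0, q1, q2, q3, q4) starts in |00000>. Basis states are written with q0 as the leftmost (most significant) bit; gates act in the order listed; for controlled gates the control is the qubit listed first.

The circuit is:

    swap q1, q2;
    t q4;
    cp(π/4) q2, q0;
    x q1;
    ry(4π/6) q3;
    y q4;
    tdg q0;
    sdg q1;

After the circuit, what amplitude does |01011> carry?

The amplitude on |01011> is sqrt(3)/2.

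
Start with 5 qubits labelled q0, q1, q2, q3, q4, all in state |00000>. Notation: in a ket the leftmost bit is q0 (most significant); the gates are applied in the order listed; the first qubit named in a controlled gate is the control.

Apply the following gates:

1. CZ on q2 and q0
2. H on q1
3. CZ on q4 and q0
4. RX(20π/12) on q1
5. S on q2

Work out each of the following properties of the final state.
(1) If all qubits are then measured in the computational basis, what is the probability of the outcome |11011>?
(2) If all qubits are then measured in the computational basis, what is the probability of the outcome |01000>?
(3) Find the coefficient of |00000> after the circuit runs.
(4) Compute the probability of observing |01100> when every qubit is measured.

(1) Outcome |11011> occurs with probability 0.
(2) The probability of measuring |01000> is 1/2.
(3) The final state's coefficient on |00000> equals -sqrt(6)/4 - sqrt(2)*I/4.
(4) Outcome |01100> occurs with probability 0.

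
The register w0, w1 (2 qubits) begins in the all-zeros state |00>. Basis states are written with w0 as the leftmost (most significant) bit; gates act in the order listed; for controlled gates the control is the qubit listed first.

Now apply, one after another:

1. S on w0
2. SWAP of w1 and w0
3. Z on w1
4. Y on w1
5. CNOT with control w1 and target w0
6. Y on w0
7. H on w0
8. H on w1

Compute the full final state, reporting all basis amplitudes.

The final amplitudes are 1/2 on |00>, -1/2 on |01>, 1/2 on |10>, -1/2 on |11>.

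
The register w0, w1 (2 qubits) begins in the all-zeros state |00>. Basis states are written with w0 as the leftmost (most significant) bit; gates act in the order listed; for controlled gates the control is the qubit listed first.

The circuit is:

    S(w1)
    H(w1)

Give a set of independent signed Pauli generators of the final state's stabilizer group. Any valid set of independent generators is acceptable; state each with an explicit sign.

One valid set of independent stabilizer generators is +IX, +ZI (any independent generating set of the same group is equally correct).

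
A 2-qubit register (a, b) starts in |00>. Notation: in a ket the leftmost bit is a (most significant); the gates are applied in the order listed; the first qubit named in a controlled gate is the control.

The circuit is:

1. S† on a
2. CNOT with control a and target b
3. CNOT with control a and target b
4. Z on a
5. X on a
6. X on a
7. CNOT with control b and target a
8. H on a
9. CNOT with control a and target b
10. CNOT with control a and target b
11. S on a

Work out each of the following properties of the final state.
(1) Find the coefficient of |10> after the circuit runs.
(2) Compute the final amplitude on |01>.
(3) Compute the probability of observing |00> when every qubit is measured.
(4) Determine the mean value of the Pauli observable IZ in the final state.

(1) |10> carries amplitude sqrt(2)*I/2 in the final state.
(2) The amplitude on |01> is 0.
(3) A full measurement returns |00> with probability 1/2.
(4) The observable IZ averages to 1.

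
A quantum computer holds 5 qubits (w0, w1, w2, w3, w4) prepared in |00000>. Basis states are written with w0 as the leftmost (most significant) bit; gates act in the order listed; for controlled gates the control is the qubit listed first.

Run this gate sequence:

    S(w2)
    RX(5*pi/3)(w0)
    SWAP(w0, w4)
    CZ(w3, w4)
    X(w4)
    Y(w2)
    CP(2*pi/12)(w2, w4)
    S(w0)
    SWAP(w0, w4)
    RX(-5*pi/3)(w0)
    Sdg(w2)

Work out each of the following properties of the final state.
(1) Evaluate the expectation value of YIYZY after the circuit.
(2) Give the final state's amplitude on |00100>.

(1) In the final state, YIYZY has expectation 0.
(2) |00100> carries amplitude sqrt(3)*(-exp(2*I*pi/3) + I)/4 in the final state.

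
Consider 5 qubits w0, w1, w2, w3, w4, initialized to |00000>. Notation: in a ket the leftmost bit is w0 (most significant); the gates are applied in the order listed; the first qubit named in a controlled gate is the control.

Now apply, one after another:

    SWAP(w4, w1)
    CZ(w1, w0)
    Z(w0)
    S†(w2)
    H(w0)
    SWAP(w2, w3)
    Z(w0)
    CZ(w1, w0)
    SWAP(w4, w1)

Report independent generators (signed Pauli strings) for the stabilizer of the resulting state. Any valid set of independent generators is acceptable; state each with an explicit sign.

The stabilizer group can be generated by -XIIII, +IZIII, +IIZII, +IIIZI, +IIIIZ, among other valid generating sets.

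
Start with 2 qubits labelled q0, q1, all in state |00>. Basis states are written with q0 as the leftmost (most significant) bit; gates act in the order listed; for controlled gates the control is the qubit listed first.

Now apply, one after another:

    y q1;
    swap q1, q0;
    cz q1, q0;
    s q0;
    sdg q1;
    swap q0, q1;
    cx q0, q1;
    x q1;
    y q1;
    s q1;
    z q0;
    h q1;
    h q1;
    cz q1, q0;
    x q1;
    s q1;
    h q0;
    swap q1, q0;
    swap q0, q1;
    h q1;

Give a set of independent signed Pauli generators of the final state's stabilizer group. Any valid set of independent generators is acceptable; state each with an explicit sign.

One valid set of independent stabilizer generators is +XI, +IX (any independent generating set of the same group is equally correct).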